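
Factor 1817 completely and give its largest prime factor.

79

1817 = 23 · 79
79 is prime.
So 1817 = 23 · 79; the largest prime factor is 79.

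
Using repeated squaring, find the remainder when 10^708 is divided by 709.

1

10^1 ≡ 10 (mod 709)
10^2 ≡ 10^2 = 100 ≡ 100 (mod 709)
10^4 ≡ 100^2 = 10000 ≡ 74 (mod 709)
10^8 ≡ 74^2 = 5476 ≡ 513 (mod 709)
10^16 ≡ 513^2 = 263169 ≡ 130 (mod 709)
10^32 ≡ 130^2 = 16900 ≡ 593 (mod 709)
10^64 ≡ 593^2 = 351649 ≡ 694 (mod 709)
10^128 ≡ 694^2 = 481636 ≡ 225 (mod 709)
10^256 ≡ 225^2 = 50625 ≡ 286 (mod 709)
10^512 ≡ 286^2 = 81796 ≡ 261 (mod 709)
708 = 512 + 128 + 64 + 4 in binary powers of 2.
So 10^708 ≡ 261 · 225 · 694 · 74 ≡ 1 (mod 709).
Since the result is 1, base 10 gives no evidence that 709 is composite.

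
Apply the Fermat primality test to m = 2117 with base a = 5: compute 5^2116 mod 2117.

547

5^1 ≡ 5 (mod 2117)
5^2 ≡ 5^2 = 25 ≡ 25 (mod 2117)
5^4 ≡ 25^2 = 625 ≡ 625 (mod 2117)
5^8 ≡ 625^2 = 390625 ≡ 1097 (mod 2117)
5^16 ≡ 1097^2 = 1203409 ≡ 953 (mod 2117)
5^32 ≡ 953^2 = 908209 ≡ 16 (mod 2117)
5^64 ≡ 16^2 = 256 ≡ 256 (mod 2117)
5^128 ≡ 256^2 = 65536 ≡ 2026 (mod 2117)
5^256 ≡ 2026^2 = 4104676 ≡ 1930 (mod 2117)
5^512 ≡ 1930^2 = 3724900 ≡ 1097 (mod 2117)
5^1024 ≡ 1097^2 = 1203409 ≡ 953 (mod 2117)
5^2048 ≡ 953^2 = 908209 ≡ 16 (mod 2117)
2116 = 2048 + 64 + 4 in binary powers of 2.
So 5^2116 ≡ 16 · 256 · 625 ≡ 547 (mod 2117).
Since 547 ≠ 1, base 5 is a Fermat witness: 2117 is composite.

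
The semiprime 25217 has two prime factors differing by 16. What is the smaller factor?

151

Since p = q + 16, we have 25217 = q(q + 16), so q² + 16q − 25217 = 0.
Discriminant: 16² + 4·25217 = 256 + 100868 = 101124; √101124 = 318.
q = (−16 + 318)/2 = 151, and p = q + 16 = 167.
Check: 151 · 167 = 25217.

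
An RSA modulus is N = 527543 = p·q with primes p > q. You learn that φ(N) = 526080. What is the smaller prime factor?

641

φ(n) = (p−1)(q−1) = n − (p+q) + 1, so p + q = 527543 − 526080 + 1 = 1464.
p and q are the roots of t² − 1464t + 527543 = 0.
Discriminant: 1464² − 4·527543 = 2143296 − 2110172 = 33124; √33124 = 182.
q = (1464 − 182)/2 = 641, p = (1464 + 182)/2 = 823.
Check: 641 · 823 = 527543.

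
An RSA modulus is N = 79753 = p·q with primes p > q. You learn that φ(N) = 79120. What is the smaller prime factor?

173

φ(n) = (p−1)(q−1) = n − (p+q) + 1, so p + q = 79753 − 79120 + 1 = 634.
p and q are the roots of t² − 634t + 79753 = 0.
Discriminant: 634² − 4·79753 = 401956 − 319012 = 82944; √82944 = 288.
q = (634 − 288)/2 = 173, p = (634 + 288)/2 = 461.
Check: 173 · 461 = 79753.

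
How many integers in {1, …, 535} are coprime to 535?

Factor: 535 = 5 · 107.
φ(535) = (5−1) · (107−1) = 4 · 106 = 424.

424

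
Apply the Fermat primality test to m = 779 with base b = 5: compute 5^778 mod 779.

720

5^1 ≡ 5 (mod 779)
5^2 ≡ 5^2 = 25 ≡ 25 (mod 779)
5^4 ≡ 25^2 = 625 ≡ 625 (mod 779)
5^8 ≡ 625^2 = 390625 ≡ 346 (mod 779)
5^16 ≡ 346^2 = 119716 ≡ 529 (mod 779)
5^32 ≡ 529^2 = 279841 ≡ 180 (mod 779)
5^64 ≡ 180^2 = 32400 ≡ 461 (mod 779)
5^128 ≡ 461^2 = 212521 ≡ 633 (mod 779)
5^256 ≡ 633^2 = 400689 ≡ 283 (mod 779)
5^512 ≡ 283^2 = 80089 ≡ 631 (mod 779)
778 = 512 + 256 + 8 + 2 in binary powers of 2.
So 5^778 ≡ 631 · 283 · 346 · 25 ≡ 720 (mod 779).
Since 720 ≠ 1, base 5 is a Fermat witness: 779 is composite.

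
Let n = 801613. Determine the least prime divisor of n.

801613 is odd.
Digit sum 19, not divisible by 3.
Ends in 3: not divisible by 5.
7: 801613 = 7·114516 + 1
11: 801613 = 11·72873 + 10
13: 801613 = 13·61662 + 7
17: 801613 = 17·47153 + 12
19: 801613 = 19·42190 + 3
23: 801613 = 23·34852 + 17
29: 801613 = 29·27641 + 24
31: 801613 = 31·25858 + 15
37: 801613 = 37·21665 + 8
41: 801613 = 41·19551 + 22
43: 801613 = 43·18642 + 7
47: 801613 = 47·17055 + 28
53: 801613 = 53·15124 + 41
59: 801613 = 59·13586 + 39
61: 801613 = 61·13141 + 12
67: 801613 = 67·11964 + 25
71: 801613 = 71·11290 + 23
73: 801613 = 73·10981

73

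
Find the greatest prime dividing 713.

31

713 = 23 · 31
31 is prime.
So 713 = 23 · 31; the largest prime factor is 31.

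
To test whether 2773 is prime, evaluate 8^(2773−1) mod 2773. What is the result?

1941

8^1 ≡ 8 (mod 2773)
8^2 ≡ 8^2 = 64 ≡ 64 (mod 2773)
8^4 ≡ 64^2 = 4096 ≡ 1323 (mod 2773)
8^8 ≡ 1323^2 = 1750329 ≡ 566 (mod 2773)
8^16 ≡ 566^2 = 320356 ≡ 1461 (mod 2773)
8^32 ≡ 1461^2 = 2134521 ≡ 2084 (mod 2773)
8^64 ≡ 2084^2 = 4343056 ≡ 538 (mod 2773)
8^128 ≡ 538^2 = 289444 ≡ 1052 (mod 2773)
8^256 ≡ 1052^2 = 1106704 ≡ 277 (mod 2773)
8^512 ≡ 277^2 = 76729 ≡ 1858 (mod 2773)
8^1024 ≡ 1858^2 = 3452164 ≡ 2552 (mod 2773)
8^2048 ≡ 2552^2 = 6512704 ≡ 1700 (mod 2773)
2772 = 2048 + 512 + 128 + 64 + 16 + 4 in binary powers of 2.
So 8^2772 ≡ 1700 · 1858 · 1052 · 538 · 1461 · 1323 ≡ 1941 (mod 2773).
Since 1941 ≠ 1, base 8 is a Fermat witness: 2773 is composite.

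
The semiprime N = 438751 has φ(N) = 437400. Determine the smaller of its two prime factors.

541

φ(n) = (p−1)(q−1) = n − (p+q) + 1, so p + q = 438751 − 437400 + 1 = 1352.
p and q are the roots of t² − 1352t + 438751 = 0.
Discriminant: 1352² − 4·438751 = 1827904 − 1755004 = 72900; √72900 = 270.
q = (1352 − 270)/2 = 541, p = (1352 + 270)/2 = 811.
Check: 541 · 811 = 438751.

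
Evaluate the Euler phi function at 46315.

36192

Factor: 46315 = 5 · 59 · 157.
φ(46315) = (5−1) · (59−1) · (157−1) = 4 · 58 · 156 = 36192.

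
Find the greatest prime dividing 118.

59

118 = 2 · 59
59 is prime.
So 118 = 2 · 59; the largest prime factor is 59.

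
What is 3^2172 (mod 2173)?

3^1 ≡ 3 (mod 2173)
3^2 ≡ 3^2 = 9 ≡ 9 (mod 2173)
3^4 ≡ 9^2 = 81 ≡ 81 (mod 2173)
3^8 ≡ 81^2 = 6561 ≡ 42 (mod 2173)
3^16 ≡ 42^2 = 1764 ≡ 1764 (mod 2173)
3^32 ≡ 1764^2 = 3111696 ≡ 2133 (mod 2173)
3^64 ≡ 2133^2 = 4549689 ≡ 1600 (mod 2173)
3^128 ≡ 1600^2 = 2560000 ≡ 206 (mod 2173)
3^256 ≡ 206^2 = 42436 ≡ 1149 (mod 2173)
3^512 ≡ 1149^2 = 1320201 ≡ 1190 (mod 2173)
3^1024 ≡ 1190^2 = 1416100 ≡ 1477 (mod 2173)
3^2048 ≡ 1477^2 = 2181529 ≡ 2010 (mod 2173)
2172 = 2048 + 64 + 32 + 16 + 8 + 4 in binary powers of 2.
So 3^2172 ≡ 2010 · 1600 · 2133 · 1764 · 42 · 81 ≡ 122 (mod 2173).
Since 122 ≠ 1, base 3 is a Fermat witness: 2173 is composite.

122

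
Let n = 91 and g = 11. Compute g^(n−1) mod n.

64

11^1 ≡ 11 (mod 91)
11^2 ≡ 11^2 = 121 ≡ 30 (mod 91)
11^4 ≡ 30^2 = 900 ≡ 81 (mod 91)
11^8 ≡ 81^2 = 6561 ≡ 9 (mod 91)
11^16 ≡ 9^2 = 81 ≡ 81 (mod 91)
11^32 ≡ 81^2 = 6561 ≡ 9 (mod 91)
11^64 ≡ 9^2 = 81 ≡ 81 (mod 91)
90 = 64 + 16 + 8 + 2 in binary powers of 2.
So 11^90 ≡ 81 · 81 · 9 · 30 ≡ 64 (mod 91).
Since 64 ≠ 1, base 11 is a Fermat witness: 91 is composite.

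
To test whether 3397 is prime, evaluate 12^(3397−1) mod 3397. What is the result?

1116

12^1 ≡ 12 (mod 3397)
12^2 ≡ 12^2 = 144 ≡ 144 (mod 3397)
12^4 ≡ 144^2 = 20736 ≡ 354 (mod 3397)
12^8 ≡ 354^2 = 125316 ≡ 3024 (mod 3397)
12^16 ≡ 3024^2 = 9144576 ≡ 3249 (mod 3397)
12^32 ≡ 3249^2 = 10556001 ≡ 1522 (mod 3397)
12^64 ≡ 1522^2 = 2316484 ≡ 3127 (mod 3397)
12^128 ≡ 3127^2 = 9778129 ≡ 1563 (mod 3397)
12^256 ≡ 1563^2 = 2442969 ≡ 526 (mod 3397)
12^512 ≡ 526^2 = 276676 ≡ 1519 (mod 3397)
12^1024 ≡ 1519^2 = 2307361 ≡ 798 (mod 3397)
12^2048 ≡ 798^2 = 636804 ≡ 1565 (mod 3397)
3396 = 2048 + 1024 + 256 + 64 + 4 in binary powers of 2.
So 12^3396 ≡ 1565 · 798 · 526 · 3127 · 354 ≡ 1116 (mod 3397).
Since 1116 ≠ 1, base 12 is a Fermat witness: 3397 is composite.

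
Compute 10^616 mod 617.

10^1 ≡ 10 (mod 617)
10^2 ≡ 10^2 = 100 ≡ 100 (mod 617)
10^4 ≡ 100^2 = 10000 ≡ 128 (mod 617)
10^8 ≡ 128^2 = 16384 ≡ 342 (mod 617)
10^16 ≡ 342^2 = 116964 ≡ 351 (mod 617)
10^32 ≡ 351^2 = 123201 ≡ 418 (mod 617)
10^64 ≡ 418^2 = 174724 ≡ 113 (mod 617)
10^128 ≡ 113^2 = 12769 ≡ 429 (mod 617)
10^256 ≡ 429^2 = 184041 ≡ 175 (mod 617)
10^512 ≡ 175^2 = 30625 ≡ 392 (mod 617)
616 = 512 + 64 + 32 + 8 in binary powers of 2.
So 10^616 ≡ 392 · 113 · 418 · 342 ≡ 1 (mod 617).
Since the result is 1, base 10 gives no evidence that 617 is composite.

1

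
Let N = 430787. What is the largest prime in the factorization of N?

430787 = 7 · 61541
61541 = 19 · 3239
3239 = 41 · 79
79 is prime.
So 430787 = 7 · 19 · 41 · 79; the largest prime factor is 79.

79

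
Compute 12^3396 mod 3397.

12^1 ≡ 12 (mod 3397)
12^2 ≡ 12^2 = 144 ≡ 144 (mod 3397)
12^4 ≡ 144^2 = 20736 ≡ 354 (mod 3397)
12^8 ≡ 354^2 = 125316 ≡ 3024 (mod 3397)
12^16 ≡ 3024^2 = 9144576 ≡ 3249 (mod 3397)
12^32 ≡ 3249^2 = 10556001 ≡ 1522 (mod 3397)
12^64 ≡ 1522^2 = 2316484 ≡ 3127 (mod 3397)
12^128 ≡ 3127^2 = 9778129 ≡ 1563 (mod 3397)
12^256 ≡ 1563^2 = 2442969 ≡ 526 (mod 3397)
12^512 ≡ 526^2 = 276676 ≡ 1519 (mod 3397)
12^1024 ≡ 1519^2 = 2307361 ≡ 798 (mod 3397)
12^2048 ≡ 798^2 = 636804 ≡ 1565 (mod 3397)
3396 = 2048 + 1024 + 256 + 64 + 4 in binary powers of 2.
So 12^3396 ≡ 1565 · 798 · 526 · 3127 · 354 ≡ 1116 (mod 3397).
Since 1116 ≠ 1, base 12 is a Fermat witness: 3397 is composite.

1116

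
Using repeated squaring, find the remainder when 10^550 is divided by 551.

10^1 ≡ 10 (mod 551)
10^2 ≡ 10^2 = 100 ≡ 100 (mod 551)
10^4 ≡ 100^2 = 10000 ≡ 82 (mod 551)
10^8 ≡ 82^2 = 6724 ≡ 112 (mod 551)
10^16 ≡ 112^2 = 12544 ≡ 422 (mod 551)
10^32 ≡ 422^2 = 178084 ≡ 111 (mod 551)
10^64 ≡ 111^2 = 12321 ≡ 199 (mod 551)
10^128 ≡ 199^2 = 39601 ≡ 480 (mod 551)
10^256 ≡ 480^2 = 230400 ≡ 82 (mod 551)
10^512 ≡ 82^2 = 6724 ≡ 112 (mod 551)
550 = 512 + 32 + 4 + 2 in binary powers of 2.
So 10^550 ≡ 112 · 111 · 82 · 100 ≡ 237 (mod 551).
Since 237 ≠ 1, base 10 is a Fermat witness: 551 is composite.

237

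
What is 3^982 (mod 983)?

3^1 ≡ 3 (mod 983)
3^2 ≡ 3^2 = 9 ≡ 9 (mod 983)
3^4 ≡ 9^2 = 81 ≡ 81 (mod 983)
3^8 ≡ 81^2 = 6561 ≡ 663 (mod 983)
3^16 ≡ 663^2 = 439569 ≡ 168 (mod 983)
3^32 ≡ 168^2 = 28224 ≡ 700 (mod 983)
3^64 ≡ 700^2 = 490000 ≡ 466 (mod 983)
3^128 ≡ 466^2 = 217156 ≡ 896 (mod 983)
3^256 ≡ 896^2 = 802816 ≡ 688 (mod 983)
3^512 ≡ 688^2 = 473344 ≡ 521 (mod 983)
982 = 512 + 256 + 128 + 64 + 16 + 4 + 2 in binary powers of 2.
So 3^982 ≡ 521 · 688 · 896 · 466 · 168 · 81 · 9 ≡ 1 (mod 983).
Since the result is 1, base 3 gives no evidence that 983 is composite.

1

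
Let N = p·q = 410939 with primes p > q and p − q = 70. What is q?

Since p = q + 70, we have 410939 = q(q + 70), so q² + 70q − 410939 = 0.
Discriminant: 70² + 4·410939 = 4900 + 1643756 = 1648656; √1648656 = 1284.
q = (−70 + 1284)/2 = 607, and p = q + 70 = 677.
Check: 607 · 677 = 410939.

607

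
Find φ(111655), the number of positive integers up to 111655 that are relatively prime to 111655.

Factor: 111655 = 5 · 137 · 163.
φ(111655) = (5−1) · (137−1) · (163−1) = 4 · 136 · 162 = 88128.

88128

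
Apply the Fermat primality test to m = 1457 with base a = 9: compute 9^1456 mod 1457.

1001

9^1 ≡ 9 (mod 1457)
9^2 ≡ 9^2 = 81 ≡ 81 (mod 1457)
9^4 ≡ 81^2 = 6561 ≡ 733 (mod 1457)
9^8 ≡ 733^2 = 537289 ≡ 1113 (mod 1457)
9^16 ≡ 1113^2 = 1238769 ≡ 319 (mod 1457)
9^32 ≡ 319^2 = 101761 ≡ 1228 (mod 1457)
9^64 ≡ 1228^2 = 1507984 ≡ 1446 (mod 1457)
9^128 ≡ 1446^2 = 2090916 ≡ 121 (mod 1457)
9^256 ≡ 121^2 = 14641 ≡ 71 (mod 1457)
9^512 ≡ 71^2 = 5041 ≡ 670 (mod 1457)
9^1024 ≡ 670^2 = 448900 ≡ 144 (mod 1457)
1456 = 1024 + 256 + 128 + 32 + 16 in binary powers of 2.
So 9^1456 ≡ 144 · 71 · 121 · 1228 · 319 ≡ 1001 (mod 1457).
Since 1001 ≠ 1, base 9 is a Fermat witness: 1457 is composite.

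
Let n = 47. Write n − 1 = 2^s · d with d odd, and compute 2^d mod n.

47 − 1 = 46 = 2^1 · 23, so d = 23.
2^1 ≡ 2 (mod 47)
2^2 ≡ 2^2 = 4 ≡ 4 (mod 47)
2^4 ≡ 4^2 = 16 ≡ 16 (mod 47)
2^8 ≡ 16^2 = 256 ≡ 21 (mod 47)
2^16 ≡ 21^2 = 441 ≡ 18 (mod 47)
23 = 16 + 4 + 2 + 1 in binary powers of 2.
So 2^23 ≡ 18 · 16 · 4 · 2 ≡ 1 (mod 47).
Since 2^d ≡ 1 (mod 47), base 2 does not prove 47 composite.

1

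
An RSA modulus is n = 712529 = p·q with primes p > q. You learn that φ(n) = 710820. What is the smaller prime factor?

φ(n) = (p−1)(q−1) = n − (p+q) + 1, so p + q = 712529 − 710820 + 1 = 1710.
p and q are the roots of t² − 1710t + 712529 = 0.
Discriminant: 1710² − 4·712529 = 2924100 − 2850116 = 73984; √73984 = 272.
q = (1710 − 272)/2 = 719, p = (1710 + 272)/2 = 991.
Check: 719 · 991 = 712529.

719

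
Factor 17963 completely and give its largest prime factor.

17963 = 11 · 1633
1633 = 23 · 71
71 is prime.
So 17963 = 11 · 23 · 71; the largest prime factor is 71.

71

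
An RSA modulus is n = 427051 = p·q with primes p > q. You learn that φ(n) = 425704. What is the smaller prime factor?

509

φ(n) = (p−1)(q−1) = n − (p+q) + 1, so p + q = 427051 − 425704 + 1 = 1348.
p and q are the roots of t² − 1348t + 427051 = 0.
Discriminant: 1348² − 4·427051 = 1817104 − 1708204 = 108900; √108900 = 330.
q = (1348 − 330)/2 = 509, p = (1348 + 330)/2 = 839.
Check: 509 · 839 = 427051.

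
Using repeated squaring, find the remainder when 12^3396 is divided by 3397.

1116

12^1 ≡ 12 (mod 3397)
12^2 ≡ 12^2 = 144 ≡ 144 (mod 3397)
12^4 ≡ 144^2 = 20736 ≡ 354 (mod 3397)
12^8 ≡ 354^2 = 125316 ≡ 3024 (mod 3397)
12^16 ≡ 3024^2 = 9144576 ≡ 3249 (mod 3397)
12^32 ≡ 3249^2 = 10556001 ≡ 1522 (mod 3397)
12^64 ≡ 1522^2 = 2316484 ≡ 3127 (mod 3397)
12^128 ≡ 3127^2 = 9778129 ≡ 1563 (mod 3397)
12^256 ≡ 1563^2 = 2442969 ≡ 526 (mod 3397)
12^512 ≡ 526^2 = 276676 ≡ 1519 (mod 3397)
12^1024 ≡ 1519^2 = 2307361 ≡ 798 (mod 3397)
12^2048 ≡ 798^2 = 636804 ≡ 1565 (mod 3397)
3396 = 2048 + 1024 + 256 + 64 + 4 in binary powers of 2.
So 12^3396 ≡ 1565 · 798 · 526 · 3127 · 354 ≡ 1116 (mod 3397).
Since 1116 ≠ 1, base 12 is a Fermat witness: 3397 is composite.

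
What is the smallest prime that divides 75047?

7

75047 is odd.
Digit sum 23, not divisible by 3.
Ends in 7: not divisible by 5.
7: 75047 = 7·10721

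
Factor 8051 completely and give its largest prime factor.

8051 = 83 · 97
97 is prime.
So 8051 = 83 · 97; the largest prime factor is 97.

97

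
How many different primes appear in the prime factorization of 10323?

3

10323 = 3^2 · 1147
1147 = 31 · 37
10323 = 3^2 · 31 · 37, which has 3 distinct prime factors.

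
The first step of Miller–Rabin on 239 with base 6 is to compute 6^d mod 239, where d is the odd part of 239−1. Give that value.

239 − 1 = 238 = 2^1 · 119, so d = 119.
6^1 ≡ 6 (mod 239)
6^2 ≡ 6^2 = 36 ≡ 36 (mod 239)
6^4 ≡ 36^2 = 1296 ≡ 101 (mod 239)
6^8 ≡ 101^2 = 10201 ≡ 163 (mod 239)
6^16 ≡ 163^2 = 26569 ≡ 40 (mod 239)
6^32 ≡ 40^2 = 1600 ≡ 166 (mod 239)
6^64 ≡ 166^2 = 27556 ≡ 71 (mod 239)
119 = 64 + 32 + 16 + 4 + 2 + 1 in binary powers of 2.
So 6^119 ≡ 71 · 166 · 40 · 101 · 36 · 6 ≡ 1 (mod 239).
Since 6^d ≡ 1 (mod 239), base 6 does not prove 239 composite.

1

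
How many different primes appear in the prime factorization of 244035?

5

244035 = 3^2 · 27115
27115 = 5 · 5423
5423 = 11 · 493
493 = 17 · 29
244035 = 3^2 · 5 · 11 · 17 · 29, which has 5 distinct prime factors.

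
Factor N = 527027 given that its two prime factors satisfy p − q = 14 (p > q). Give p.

733

Since p = q + 14, we have 527027 = q(q + 14), so q² + 14q − 527027 = 0.
Discriminant: 14² + 4·527027 = 196 + 2108108 = 2108304; √2108304 = 1452.
q = (−14 + 1452)/2 = 719, and p = q + 14 = 733.
Check: 719 · 733 = 527027.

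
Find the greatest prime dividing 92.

23

92 = 2 · 46
46 = 2 · 23
23 is prime.
So 92 = 2^2 · 23; the largest prime factor is 23.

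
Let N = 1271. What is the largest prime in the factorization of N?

1271 = 31 · 41
41 is prime.
So 1271 = 31 · 41; the largest prime factor is 41.

41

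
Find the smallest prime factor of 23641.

47

23641 is odd.
Digit sum 16, not divisible by 3.
Ends in 1: not divisible by 5.
7: 23641 = 7·3377 + 2
11: 23641 = 11·2149 + 2
13: 23641 = 13·1818 + 7
17: 23641 = 17·1390 + 11
19: 23641 = 19·1244 + 5
23: 23641 = 23·1027 + 20
29: 23641 = 29·815 + 6
31: 23641 = 31·762 + 19
37: 23641 = 37·638 + 35
41: 23641 = 41·576 + 25
43: 23641 = 43·549 + 34
47: 23641 = 47·503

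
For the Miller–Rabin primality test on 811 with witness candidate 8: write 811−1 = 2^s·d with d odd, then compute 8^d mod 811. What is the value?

811 − 1 = 810 = 2^1 · 405, so d = 405.
8^1 ≡ 8 (mod 811)
8^2 ≡ 8^2 = 64 ≡ 64 (mod 811)
8^4 ≡ 64^2 = 4096 ≡ 41 (mod 811)
8^8 ≡ 41^2 = 1681 ≡ 59 (mod 811)
8^16 ≡ 59^2 = 3481 ≡ 237 (mod 811)
8^32 ≡ 237^2 = 56169 ≡ 210 (mod 811)
8^64 ≡ 210^2 = 44100 ≡ 306 (mod 811)
8^128 ≡ 306^2 = 93636 ≡ 371 (mod 811)
8^256 ≡ 371^2 = 137641 ≡ 582 (mod 811)
405 = 256 + 128 + 16 + 4 + 1 in binary powers of 2.
So 8^405 ≡ 582 · 371 · 237 · 41 · 8 ≡ 810 (mod 811).
Since 8^d ≡ 810 (mod 811), base 8 does not prove 811 composite.

810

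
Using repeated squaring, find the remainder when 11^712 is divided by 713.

514

11^1 ≡ 11 (mod 713)
11^2 ≡ 11^2 = 121 ≡ 121 (mod 713)
11^4 ≡ 121^2 = 14641 ≡ 381 (mod 713)
11^8 ≡ 381^2 = 145161 ≡ 422 (mod 713)
11^16 ≡ 422^2 = 178084 ≡ 547 (mod 713)
11^32 ≡ 547^2 = 299209 ≡ 462 (mod 713)
11^64 ≡ 462^2 = 213444 ≡ 257 (mod 713)
11^128 ≡ 257^2 = 66049 ≡ 453 (mod 713)
11^256 ≡ 453^2 = 205209 ≡ 578 (mod 713)
11^512 ≡ 578^2 = 334084 ≡ 400 (mod 713)
712 = 512 + 128 + 64 + 8 in binary powers of 2.
So 11^712 ≡ 400 · 453 · 257 · 422 ≡ 514 (mod 713).
Since 514 ≠ 1, base 11 is a Fermat witness: 713 is composite.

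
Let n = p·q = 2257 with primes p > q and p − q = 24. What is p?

61

Since p = q + 24, we have 2257 = q(q + 24), so q² + 24q − 2257 = 0.
Discriminant: 24² + 4·2257 = 576 + 9028 = 9604; √9604 = 98.
q = (−24 + 98)/2 = 37, and p = q + 24 = 61.
Check: 37 · 61 = 2257.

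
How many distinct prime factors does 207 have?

2

207 = 3^2 · 23
207 = 3^2 · 23, which has 2 distinct prime factors.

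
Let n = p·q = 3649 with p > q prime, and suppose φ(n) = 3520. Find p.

89

φ(n) = (p−1)(q−1) = n − (p+q) + 1, so p + q = 3649 − 3520 + 1 = 130.
p and q are the roots of t² − 130t + 3649 = 0.
Discriminant: 130² − 4·3649 = 16900 − 14596 = 2304; √2304 = 48.
q = (130 − 48)/2 = 41, p = (130 + 48)/2 = 89.
Check: 41 · 89 = 3649.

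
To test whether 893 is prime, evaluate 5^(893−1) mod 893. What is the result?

5^1 ≡ 5 (mod 893)
5^2 ≡ 5^2 = 25 ≡ 25 (mod 893)
5^4 ≡ 25^2 = 625 ≡ 625 (mod 893)
5^8 ≡ 625^2 = 390625 ≡ 384 (mod 893)
5^16 ≡ 384^2 = 147456 ≡ 111 (mod 893)
5^32 ≡ 111^2 = 12321 ≡ 712 (mod 893)
5^64 ≡ 712^2 = 506944 ≡ 613 (mod 893)
5^128 ≡ 613^2 = 375769 ≡ 709 (mod 893)
5^256 ≡ 709^2 = 502681 ≡ 815 (mod 893)
5^512 ≡ 815^2 = 664225 ≡ 726 (mod 893)
892 = 512 + 256 + 64 + 32 + 16 + 8 + 4 in binary powers of 2.
So 5^892 ≡ 726 · 815 · 613 · 712 · 111 · 384 · 625 ≡ 613 (mod 893).
Since 613 ≠ 1, base 5 is a Fermat witness: 893 is composite.

613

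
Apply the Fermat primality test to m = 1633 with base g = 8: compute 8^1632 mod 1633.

8^1 ≡ 8 (mod 1633)
8^2 ≡ 8^2 = 64 ≡ 64 (mod 1633)
8^4 ≡ 64^2 = 4096 ≡ 830 (mod 1633)
8^8 ≡ 830^2 = 688900 ≡ 1407 (mod 1633)
8^16 ≡ 1407^2 = 1979649 ≡ 453 (mod 1633)
8^32 ≡ 453^2 = 205209 ≡ 1084 (mod 1633)
8^64 ≡ 1084^2 = 1175056 ≡ 929 (mod 1633)
8^128 ≡ 929^2 = 863041 ≡ 817 (mod 1633)
8^256 ≡ 817^2 = 667489 ≡ 1225 (mod 1633)
8^512 ≡ 1225^2 = 1500625 ≡ 1531 (mod 1633)
8^1024 ≡ 1531^2 = 2343961 ≡ 606 (mod 1633)
1632 = 1024 + 512 + 64 + 32 in binary powers of 2.
So 8^1632 ≡ 606 · 1531 · 929 · 1084 ≡ 324 (mod 1633).
Since 324 ≠ 1, base 8 is a Fermat witness: 1633 is composite.

324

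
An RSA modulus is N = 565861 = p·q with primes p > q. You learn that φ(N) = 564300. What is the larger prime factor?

991

φ(n) = (p−1)(q−1) = n − (p+q) + 1, so p + q = 565861 − 564300 + 1 = 1562.
p and q are the roots of t² − 1562t + 565861 = 0.
Discriminant: 1562² − 4·565861 = 2439844 − 2263444 = 176400; √176400 = 420.
q = (1562 − 420)/2 = 571, p = (1562 + 420)/2 = 991.
Check: 571 · 991 = 565861.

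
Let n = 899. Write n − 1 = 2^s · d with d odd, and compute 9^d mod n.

899 − 1 = 898 = 2^1 · 449, so d = 449.
9^1 ≡ 9 (mod 899)
9^2 ≡ 9^2 = 81 ≡ 81 (mod 899)
9^4 ≡ 81^2 = 6561 ≡ 268 (mod 899)
9^8 ≡ 268^2 = 71824 ≡ 803 (mod 899)
9^16 ≡ 803^2 = 644809 ≡ 226 (mod 899)
9^32 ≡ 226^2 = 51076 ≡ 732 (mod 899)
9^64 ≡ 732^2 = 535824 ≡ 20 (mod 899)
9^128 ≡ 20^2 = 400 ≡ 400 (mod 899)
9^256 ≡ 400^2 = 160000 ≡ 877 (mod 899)
449 = 256 + 128 + 64 + 1 in binary powers of 2.
So 9^449 ≡ 877 · 400 · 20 · 9 ≡ 38 (mod 899).
Squaring chain: 38; never reaches −1, so base 9 is a Miller–Rabin witness that 899 is composite.

38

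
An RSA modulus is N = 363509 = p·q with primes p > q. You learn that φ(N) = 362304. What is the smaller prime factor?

593

φ(n) = (p−1)(q−1) = n − (p+q) + 1, so p + q = 363509 − 362304 + 1 = 1206.
p and q are the roots of t² − 1206t + 363509 = 0.
Discriminant: 1206² − 4·363509 = 1454436 − 1454036 = 400; √400 = 20.
q = (1206 − 20)/2 = 593, p = (1206 + 20)/2 = 613.
Check: 593 · 613 = 363509.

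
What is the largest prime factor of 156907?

156907 = 41 · 3827
3827 = 43 · 89
89 is prime.
So 156907 = 41 · 43 · 89; the largest prime factor is 89.

89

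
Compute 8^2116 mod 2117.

8^1 ≡ 8 (mod 2117)
8^2 ≡ 8^2 = 64 ≡ 64 (mod 2117)
8^4 ≡ 64^2 = 4096 ≡ 1979 (mod 2117)
8^8 ≡ 1979^2 = 3916441 ≡ 2108 (mod 2117)
8^16 ≡ 2108^2 = 4443664 ≡ 81 (mod 2117)
8^32 ≡ 81^2 = 6561 ≡ 210 (mod 2117)
8^64 ≡ 210^2 = 44100 ≡ 1760 (mod 2117)
8^128 ≡ 1760^2 = 3097600 ≡ 429 (mod 2117)
8^256 ≡ 429^2 = 184041 ≡ 1979 (mod 2117)
8^512 ≡ 1979^2 = 3916441 ≡ 2108 (mod 2117)
8^1024 ≡ 2108^2 = 4443664 ≡ 81 (mod 2117)
8^2048 ≡ 81^2 = 6561 ≡ 210 (mod 2117)
2116 = 2048 + 64 + 4 in binary powers of 2.
So 8^2116 ≡ 210 · 1760 · 1979 ≡ 81 (mod 2117).
Since 81 ≠ 1, base 8 is a Fermat witness: 2117 is composite.

81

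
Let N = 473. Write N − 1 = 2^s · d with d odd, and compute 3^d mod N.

26

473 − 1 = 472 = 2^3 · 59, so d = 59.
3^1 ≡ 3 (mod 473)
3^2 ≡ 3^2 = 9 ≡ 9 (mod 473)
3^4 ≡ 9^2 = 81 ≡ 81 (mod 473)
3^8 ≡ 81^2 = 6561 ≡ 412 (mod 473)
3^16 ≡ 412^2 = 169744 ≡ 410 (mod 473)
3^32 ≡ 410^2 = 168100 ≡ 185 (mod 473)
59 = 32 + 16 + 8 + 2 + 1 in binary powers of 2.
So 3^59 ≡ 185 · 410 · 412 · 9 · 3 ≡ 26 (mod 473).
Squaring chain: 26 → 203 → 58; never reaches −1, so base 3 is a Miller–Rabin witness that 473 is composite.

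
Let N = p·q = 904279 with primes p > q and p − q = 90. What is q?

Since p = q + 90, we have 904279 = q(q + 90), so q² + 90q − 904279 = 0.
Discriminant: 90² + 4·904279 = 8100 + 3617116 = 3625216; √3625216 = 1904.
q = (−90 + 1904)/2 = 907, and p = q + 90 = 997.
Check: 907 · 997 = 904279.

907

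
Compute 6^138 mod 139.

6^1 ≡ 6 (mod 139)
6^2 ≡ 6^2 = 36 ≡ 36 (mod 139)
6^4 ≡ 36^2 = 1296 ≡ 45 (mod 139)
6^8 ≡ 45^2 = 2025 ≡ 79 (mod 139)
6^16 ≡ 79^2 = 6241 ≡ 125 (mod 139)
6^32 ≡ 125^2 = 15625 ≡ 57 (mod 139)
6^64 ≡ 57^2 = 3249 ≡ 52 (mod 139)
6^128 ≡ 52^2 = 2704 ≡ 63 (mod 139)
138 = 128 + 8 + 2 in binary powers of 2.
So 6^138 ≡ 63 · 79 · 36 ≡ 1 (mod 139).
Since the result is 1, base 6 gives no evidence that 139 is composite.

1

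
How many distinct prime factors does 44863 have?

4

44863 = 7 · 6409
6409 = 13 · 493
493 = 17 · 29
44863 = 7 · 13 · 17 · 29, which has 4 distinct prime factors.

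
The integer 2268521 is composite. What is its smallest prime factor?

2268521 is odd.
Digit sum 26, not divisible by 3.
Ends in 1: not divisible by 5.
7: 2268521 = 7·324074 + 3
11: 2268521 = 11·206229 + 2
13: 2268521 = 13·174501 + 8
17: 2268521 = 17·133442 + 7
19: 2268521 = 19·119395 + 16
23: 2268521 = 23·98631 + 8
29: 2268521 = 29·78224 + 25
31: 2268521 = 31·73178 + 3
37: 2268521 = 37·61311 + 14
41: 2268521 = 41·55329 + 32
43: 2268521 = 43·52756 + 13
47: 2268521 = 47·48266 + 19
53: 2268521 = 53·42802 + 15
59: 2268521 = 59·38449 + 30
61: 2268521 = 61·37188 + 53
67: 2268521 = 67·33858 + 35
71: 2268521 = 71·31951

71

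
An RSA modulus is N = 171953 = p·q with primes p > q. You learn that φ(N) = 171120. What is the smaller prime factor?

φ(n) = (p−1)(q−1) = n − (p+q) + 1, so p + q = 171953 − 171120 + 1 = 834.
p and q are the roots of t² − 834t + 171953 = 0.
Discriminant: 834² − 4·171953 = 695556 − 687812 = 7744; √7744 = 88.
q = (834 − 88)/2 = 373, p = (834 + 88)/2 = 461.
Check: 373 · 461 = 171953.

373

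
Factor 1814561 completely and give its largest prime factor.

73

1814561 = 7 · 259223
259223 = 53 · 4891
4891 = 67 · 73
73 is prime.
So 1814561 = 7 · 53 · 67 · 73; the largest prime factor is 73.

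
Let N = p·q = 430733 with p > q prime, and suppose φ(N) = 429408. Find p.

φ(n) = (p−1)(q−1) = n − (p+q) + 1, so p + q = 430733 − 429408 + 1 = 1326.
p and q are the roots of t² − 1326t + 430733 = 0.
Discriminant: 1326² − 4·430733 = 1758276 − 1722932 = 35344; √35344 = 188.
q = (1326 − 188)/2 = 569, p = (1326 + 188)/2 = 757.
Check: 569 · 757 = 430733.

757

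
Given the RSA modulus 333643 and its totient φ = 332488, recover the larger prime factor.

599

φ(n) = (p−1)(q−1) = n − (p+q) + 1, so p + q = 333643 − 332488 + 1 = 1156.
p and q are the roots of t² − 1156t + 333643 = 0.
Discriminant: 1156² − 4·333643 = 1336336 − 1334572 = 1764; √1764 = 42.
q = (1156 − 42)/2 = 557, p = (1156 + 42)/2 = 599.
Check: 557 · 599 = 333643.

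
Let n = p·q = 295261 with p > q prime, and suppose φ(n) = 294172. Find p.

587

φ(n) = (p−1)(q−1) = n − (p+q) + 1, so p + q = 295261 − 294172 + 1 = 1090.
p and q are the roots of t² − 1090t + 295261 = 0.
Discriminant: 1090² − 4·295261 = 1188100 − 1181044 = 7056; √7056 = 84.
q = (1090 − 84)/2 = 503, p = (1090 + 84)/2 = 587.
Check: 503 · 587 = 295261.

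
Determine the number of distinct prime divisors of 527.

527 = 17 · 31
527 = 17 · 31, which has 2 distinct prime factors.

2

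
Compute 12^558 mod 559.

12^1 ≡ 12 (mod 559)
12^2 ≡ 12^2 = 144 ≡ 144 (mod 559)
12^4 ≡ 144^2 = 20736 ≡ 53 (mod 559)
12^8 ≡ 53^2 = 2809 ≡ 14 (mod 559)
12^16 ≡ 14^2 = 196 ≡ 196 (mod 559)
12^32 ≡ 196^2 = 38416 ≡ 404 (mod 559)
12^64 ≡ 404^2 = 163216 ≡ 547 (mod 559)
12^128 ≡ 547^2 = 299209 ≡ 144 (mod 559)
12^256 ≡ 144^2 = 20736 ≡ 53 (mod 559)
12^512 ≡ 53^2 = 2809 ≡ 14 (mod 559)
558 = 512 + 32 + 8 + 4 + 2 in binary powers of 2.
So 12^558 ≡ 14 · 404 · 14 · 53 · 144 ≡ 183 (mod 559).
Since 183 ≠ 1, base 12 is a Fermat witness: 559 is composite.

183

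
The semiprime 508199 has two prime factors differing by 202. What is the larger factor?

Since p = q + 202, we have 508199 = q(q + 202), so q² + 202q − 508199 = 0.
Discriminant: 202² + 4·508199 = 40804 + 2032796 = 2073600; √2073600 = 1440.
q = (−202 + 1440)/2 = 619, and p = q + 202 = 821.
Check: 619 · 821 = 508199.

821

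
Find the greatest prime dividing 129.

129 = 3 · 43
43 is prime.
So 129 = 3 · 43; the largest prime factor is 43.

43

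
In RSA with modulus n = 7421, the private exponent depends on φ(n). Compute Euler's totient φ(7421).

Factor: 7421 = 41 · 181.
φ(7421) = (41−1) · (181−1) = 40 · 180 = 7200.

7200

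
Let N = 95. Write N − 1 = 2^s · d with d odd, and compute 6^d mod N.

95 − 1 = 94 = 2^1 · 47, so d = 47.
6^1 ≡ 6 (mod 95)
6^2 ≡ 6^2 = 36 ≡ 36 (mod 95)
6^4 ≡ 36^2 = 1296 ≡ 61 (mod 95)
6^8 ≡ 61^2 = 3721 ≡ 16 (mod 95)
6^16 ≡ 16^2 = 256 ≡ 66 (mod 95)
6^32 ≡ 66^2 = 4356 ≡ 81 (mod 95)
47 = 32 + 8 + 4 + 2 + 1 in binary powers of 2.
So 6^47 ≡ 81 · 16 · 61 · 36 · 6 ≡ 36 (mod 95).
Squaring chain: 36; never reaches −1, so base 6 is a Miller–Rabin witness that 95 is composite.

36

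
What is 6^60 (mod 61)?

1

6^1 ≡ 6 (mod 61)
6^2 ≡ 6^2 = 36 ≡ 36 (mod 61)
6^4 ≡ 36^2 = 1296 ≡ 15 (mod 61)
6^8 ≡ 15^2 = 225 ≡ 42 (mod 61)
6^16 ≡ 42^2 = 1764 ≡ 56 (mod 61)
6^32 ≡ 56^2 = 3136 ≡ 25 (mod 61)
60 = 32 + 16 + 8 + 4 in binary powers of 2.
So 6^60 ≡ 25 · 56 · 42 · 15 ≡ 1 (mod 61).
Since the result is 1, base 6 gives no evidence that 61 is composite.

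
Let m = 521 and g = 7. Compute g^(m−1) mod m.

7^1 ≡ 7 (mod 521)
7^2 ≡ 7^2 = 49 ≡ 49 (mod 521)
7^4 ≡ 49^2 = 2401 ≡ 317 (mod 521)
7^8 ≡ 317^2 = 100489 ≡ 457 (mod 521)
7^16 ≡ 457^2 = 208849 ≡ 449 (mod 521)
7^32 ≡ 449^2 = 201601 ≡ 495 (mod 521)
7^64 ≡ 495^2 = 245025 ≡ 155 (mod 521)
7^128 ≡ 155^2 = 24025 ≡ 59 (mod 521)
7^256 ≡ 59^2 = 3481 ≡ 355 (mod 521)
7^512 ≡ 355^2 = 126025 ≡ 464 (mod 521)
520 = 512 + 8 in binary powers of 2.
So 7^520 ≡ 464 · 457 ≡ 1 (mod 521).
Since the result is 1, base 7 gives no evidence that 521 is composite.

1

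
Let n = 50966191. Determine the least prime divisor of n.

50966191 is odd.
Digit sum 37, not divisible by 3.
Ends in 1: not divisible by 5.
7: 50966191 = 7·7280884 + 3
11: 50966191 = 11·4633290 + 1
13: 50966191 = 13·3920476 + 3
17: 50966191 = 17·2998011 + 4
19: 50966191 = 19·2682431 + 2
23: 50966191 = 23·2215921 + 8
29: 50966191 = 29·1757454 + 25
31: 50966191 = 31·1644070 + 21
37: 50966191 = 37·1377464 + 23
41: 50966191 = 41·1243077 + 34
43: 50966191 = 43·1185260 + 11
47: 50966191 = 47·1084387 + 2
53: 50966191 = 53·961626 + 13
59: 50966191 = 59·863833 + 44
61: 50966191 = 61·835511 + 20
67: 50966191 = 67·760689 + 28
71: 50966191 = 71·717833 + 48
73: 50966191 = 73·698167

73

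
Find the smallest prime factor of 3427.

23

3427 is odd.
Digit sum 16, not divisible by 3.
Ends in 7: not divisible by 5.
7: 3427 = 7·489 + 4
11: 3427 = 11·311 + 6
13: 3427 = 13·263 + 8
17: 3427 = 17·201 + 10
19: 3427 = 19·180 + 7
23: 3427 = 23·149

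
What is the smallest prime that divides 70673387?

89

70673387 is odd.
Digit sum 41, not divisible by 3.
Ends in 7: not divisible by 5.
7: 70673387 = 7·10096198 + 1
11: 70673387 = 11·6424853 + 4
13: 70673387 = 13·5436414 + 5
17: 70673387 = 17·4157258 + 1
19: 70673387 = 19·3719651 + 18
23: 70673387 = 23·3072755 + 22
29: 70673387 = 29·2437013 + 10
31: 70673387 = 31·2279786 + 21
37: 70673387 = 37·1910091 + 20
41: 70673387 = 41·1723741 + 6
43: 70673387 = 43·1643567 + 6
47: 70673387 = 47·1503689 + 4
53: 70673387 = 53·1333460 + 7
59: 70673387 = 59·1197854 + 1
61: 70673387 = 61·1158580 + 7
67: 70673387 = 67·1054826 + 45
71: 70673387 = 71·995399 + 58
73: 70673387 = 73·968128 + 43
79: 70673387 = 79·894599 + 66
83: 70673387 = 83·851486 + 49
89: 70673387 = 89·794083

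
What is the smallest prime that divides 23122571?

67

23122571 is odd.
Digit sum 23, not divisible by 3.
Ends in 1: not divisible by 5.
7: 23122571 = 7·3303224 + 3
11: 23122571 = 11·2102051 + 10
13: 23122571 = 13·1778659 + 4
17: 23122571 = 17·1360151 + 4
19: 23122571 = 19·1216977 + 8
23: 23122571 = 23·1005329 + 4
29: 23122571 = 29·797330 + 1
31: 23122571 = 31·745889 + 12
37: 23122571 = 37·624934 + 13
41: 23122571 = 41·563965 + 6
43: 23122571 = 43·537734 + 9
47: 23122571 = 47·491969 + 28
53: 23122571 = 53·436274 + 49
59: 23122571 = 59·391907 + 58
61: 23122571 = 61·379058 + 33
67: 23122571 = 67·345113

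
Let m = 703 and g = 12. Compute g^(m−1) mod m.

1

12^1 ≡ 12 (mod 703)
12^2 ≡ 12^2 = 144 ≡ 144 (mod 703)
12^4 ≡ 144^2 = 20736 ≡ 349 (mod 703)
12^8 ≡ 349^2 = 121801 ≡ 182 (mod 703)
12^16 ≡ 182^2 = 33124 ≡ 83 (mod 703)
12^32 ≡ 83^2 = 6889 ≡ 562 (mod 703)
12^64 ≡ 562^2 = 315844 ≡ 197 (mod 703)
12^128 ≡ 197^2 = 38809 ≡ 144 (mod 703)
12^256 ≡ 144^2 = 20736 ≡ 349 (mod 703)
12^512 ≡ 349^2 = 121801 ≡ 182 (mod 703)
702 = 512 + 128 + 32 + 16 + 8 + 4 + 2 in binary powers of 2.
So 12^702 ≡ 182 · 144 · 562 · 83 · 182 · 349 · 144 ≡ 1 (mod 703).
Since the result is 1, base 12 gives no evidence that 703 is composite.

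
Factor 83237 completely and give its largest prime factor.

83237 = 7 · 11891
11891 = 11 · 1081
1081 = 23 · 47
47 is prime.
So 83237 = 7 · 11 · 23 · 47; the largest prime factor is 47.

47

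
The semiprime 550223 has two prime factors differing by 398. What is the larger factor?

967

Since p = q + 398, we have 550223 = q(q + 398), so q² + 398q − 550223 = 0.
Discriminant: 398² + 4·550223 = 158404 + 2200892 = 2359296; √2359296 = 1536.
q = (−398 + 1536)/2 = 569, and p = q + 398 = 967.
Check: 569 · 967 = 550223.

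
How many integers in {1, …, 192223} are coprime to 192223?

178200

Factor: 192223 = 19 · 67 · 151.
φ(192223) = (19−1) · (67−1) · (151−1) = 18 · 66 · 150 = 178200.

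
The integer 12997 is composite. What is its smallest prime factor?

41

12997 is odd.
Digit sum 28, not divisible by 3.
Ends in 7: not divisible by 5.
7: 12997 = 7·1856 + 5
11: 12997 = 11·1181 + 6
13: 12997 = 13·999 + 10
17: 12997 = 17·764 + 9
19: 12997 = 19·684 + 1
23: 12997 = 23·565 + 2
29: 12997 = 29·448 + 5
31: 12997 = 31·419 + 8
37: 12997 = 37·351 + 10
41: 12997 = 41·317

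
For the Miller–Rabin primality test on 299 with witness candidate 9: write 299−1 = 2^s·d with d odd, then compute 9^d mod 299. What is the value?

3

299 − 1 = 298 = 2^1 · 149, so d = 149.
9^1 ≡ 9 (mod 299)
9^2 ≡ 9^2 = 81 ≡ 81 (mod 299)
9^4 ≡ 81^2 = 6561 ≡ 282 (mod 299)
9^8 ≡ 282^2 = 79524 ≡ 289 (mod 299)
9^16 ≡ 289^2 = 83521 ≡ 100 (mod 299)
9^32 ≡ 100^2 = 10000 ≡ 133 (mod 299)
9^64 ≡ 133^2 = 17689 ≡ 48 (mod 299)
9^128 ≡ 48^2 = 2304 ≡ 211 (mod 299)
149 = 128 + 16 + 4 + 1 in binary powers of 2.
So 9^149 ≡ 211 · 100 · 282 · 9 ≡ 3 (mod 299).
Squaring chain: 3; never reaches −1, so base 9 is a Miller–Rabin witness that 299 is composite.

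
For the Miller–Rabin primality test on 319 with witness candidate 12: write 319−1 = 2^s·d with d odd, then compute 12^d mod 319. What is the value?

133

319 − 1 = 318 = 2^1 · 159, so d = 159.
12^1 ≡ 12 (mod 319)
12^2 ≡ 12^2 = 144 ≡ 144 (mod 319)
12^4 ≡ 144^2 = 20736 ≡ 1 (mod 319)
12^8 ≡ 1^2 = 1 ≡ 1 (mod 319)
12^16 ≡ 1^2 = 1 ≡ 1 (mod 319)
12^32 ≡ 1^2 = 1 ≡ 1 (mod 319)
12^64 ≡ 1^2 = 1 ≡ 1 (mod 319)
12^128 ≡ 1^2 = 1 ≡ 1 (mod 319)
159 = 128 + 16 + 8 + 4 + 2 + 1 in binary powers of 2.
So 12^159 ≡ 1 · 1 · 1 · 1 · 144 · 12 ≡ 133 (mod 319).
Squaring chain: 133; never reaches −1, so base 12 is a Miller–Rabin witness that 319 is composite.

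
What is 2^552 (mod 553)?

64

2^1 ≡ 2 (mod 553)
2^2 ≡ 2^2 = 4 ≡ 4 (mod 553)
2^4 ≡ 4^2 = 16 ≡ 16 (mod 553)
2^8 ≡ 16^2 = 256 ≡ 256 (mod 553)
2^16 ≡ 256^2 = 65536 ≡ 282 (mod 553)
2^32 ≡ 282^2 = 79524 ≡ 445 (mod 553)
2^64 ≡ 445^2 = 198025 ≡ 51 (mod 553)
2^128 ≡ 51^2 = 2601 ≡ 389 (mod 553)
2^256 ≡ 389^2 = 151321 ≡ 352 (mod 553)
2^512 ≡ 352^2 = 123904 ≡ 32 (mod 553)
552 = 512 + 32 + 8 in binary powers of 2.
So 2^552 ≡ 32 · 445 · 256 ≡ 64 (mod 553).
Since 64 ≠ 1, base 2 is a Fermat witness: 553 is composite.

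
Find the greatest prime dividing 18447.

18447 = 3 · 6149
6149 = 11 · 559
559 = 13 · 43
43 is prime.
So 18447 = 3 · 11 · 13 · 43; the largest prime factor is 43.

43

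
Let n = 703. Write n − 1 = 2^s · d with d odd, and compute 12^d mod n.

75

703 − 1 = 702 = 2^1 · 351, so d = 351.
12^1 ≡ 12 (mod 703)
12^2 ≡ 12^2 = 144 ≡ 144 (mod 703)
12^4 ≡ 144^2 = 20736 ≡ 349 (mod 703)
12^8 ≡ 349^2 = 121801 ≡ 182 (mod 703)
12^16 ≡ 182^2 = 33124 ≡ 83 (mod 703)
12^32 ≡ 83^2 = 6889 ≡ 562 (mod 703)
12^64 ≡ 562^2 = 315844 ≡ 197 (mod 703)
12^128 ≡ 197^2 = 38809 ≡ 144 (mod 703)
12^256 ≡ 144^2 = 20736 ≡ 349 (mod 703)
351 = 256 + 64 + 16 + 8 + 4 + 2 + 1 in binary powers of 2.
So 12^351 ≡ 349 · 197 · 83 · 182 · 349 · 144 · 12 ≡ 75 (mod 703).
Squaring chain: 75; never reaches −1, so base 12 is a Miller–Rabin witness that 703 is composite.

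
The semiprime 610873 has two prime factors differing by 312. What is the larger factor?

953

Since p = q + 312, we have 610873 = q(q + 312), so q² + 312q − 610873 = 0.
Discriminant: 312² + 4·610873 = 97344 + 2443492 = 2540836; √2540836 = 1594.
q = (−312 + 1594)/2 = 641, and p = q + 312 = 953.
Check: 641 · 953 = 610873.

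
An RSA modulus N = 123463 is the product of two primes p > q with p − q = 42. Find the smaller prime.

Since p = q + 42, we have 123463 = q(q + 42), so q² + 42q − 123463 = 0.
Discriminant: 42² + 4·123463 = 1764 + 493852 = 495616; √495616 = 704.
q = (−42 + 704)/2 = 331, and p = q + 42 = 373.
Check: 331 · 373 = 123463.

331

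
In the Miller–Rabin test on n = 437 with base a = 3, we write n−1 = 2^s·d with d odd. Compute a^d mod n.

307

437 − 1 = 436 = 2^2 · 109, so d = 109.
3^1 ≡ 3 (mod 437)
3^2 ≡ 3^2 = 9 ≡ 9 (mod 437)
3^4 ≡ 9^2 = 81 ≡ 81 (mod 437)
3^8 ≡ 81^2 = 6561 ≡ 6 (mod 437)
3^16 ≡ 6^2 = 36 ≡ 36 (mod 437)
3^32 ≡ 36^2 = 1296 ≡ 422 (mod 437)
3^64 ≡ 422^2 = 178084 ≡ 225 (mod 437)
109 = 64 + 32 + 8 + 4 + 1 in binary powers of 2.
So 3^109 ≡ 225 · 422 · 6 · 81 · 3 ≡ 307 (mod 437).
Squaring chain: 307 → 294; never reaches −1, so base 3 is a Miller–Rabin witness that 437 is composite.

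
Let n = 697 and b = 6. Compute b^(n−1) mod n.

305

6^1 ≡ 6 (mod 697)
6^2 ≡ 6^2 = 36 ≡ 36 (mod 697)
6^4 ≡ 36^2 = 1296 ≡ 599 (mod 697)
6^8 ≡ 599^2 = 358801 ≡ 543 (mod 697)
6^16 ≡ 543^2 = 294849 ≡ 18 (mod 697)
6^32 ≡ 18^2 = 324 ≡ 324 (mod 697)
6^64 ≡ 324^2 = 104976 ≡ 426 (mod 697)
6^128 ≡ 426^2 = 181476 ≡ 256 (mod 697)
6^256 ≡ 256^2 = 65536 ≡ 18 (mod 697)
6^512 ≡ 18^2 = 324 ≡ 324 (mod 697)
696 = 512 + 128 + 32 + 16 + 8 in binary powers of 2.
So 6^696 ≡ 324 · 256 · 324 · 18 · 543 ≡ 305 (mod 697).
Since 305 ≠ 1, base 6 is a Fermat witness: 697 is composite.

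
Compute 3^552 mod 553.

176

3^1 ≡ 3 (mod 553)
3^2 ≡ 3^2 = 9 ≡ 9 (mod 553)
3^4 ≡ 9^2 = 81 ≡ 81 (mod 553)
3^8 ≡ 81^2 = 6561 ≡ 478 (mod 553)
3^16 ≡ 478^2 = 228484 ≡ 95 (mod 553)
3^32 ≡ 95^2 = 9025 ≡ 177 (mod 553)
3^64 ≡ 177^2 = 31329 ≡ 361 (mod 553)
3^128 ≡ 361^2 = 130321 ≡ 366 (mod 553)
3^256 ≡ 366^2 = 133956 ≡ 130 (mod 553)
3^512 ≡ 130^2 = 16900 ≡ 310 (mod 553)
552 = 512 + 32 + 8 in binary powers of 2.
So 3^552 ≡ 310 · 177 · 478 ≡ 176 (mod 553).
Since 176 ≠ 1, base 3 is a Fermat witness: 553 is composite.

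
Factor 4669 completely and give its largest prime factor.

29

4669 = 7 · 667
667 = 23 · 29
29 is prime.
So 4669 = 7 · 23 · 29; the largest prime factor is 29.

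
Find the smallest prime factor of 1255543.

41

1255543 is odd.
Digit sum 25, not divisible by 3.
Ends in 3: not divisible by 5.
7: 1255543 = 7·179363 + 2
11: 1255543 = 11·114140 + 3
13: 1255543 = 13·96580 + 3
17: 1255543 = 17·73855 + 8
19: 1255543 = 19·66081 + 4
23: 1255543 = 23·54588 + 19
29: 1255543 = 29·43294 + 17
31: 1255543 = 31·40501 + 12
37: 1255543 = 37·33933 + 22
41: 1255543 = 41·30623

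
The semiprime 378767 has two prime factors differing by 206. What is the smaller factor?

Since p = q + 206, we have 378767 = q(q + 206), so q² + 206q − 378767 = 0.
Discriminant: 206² + 4·378767 = 42436 + 1515068 = 1557504; √1557504 = 1248.
q = (−206 + 1248)/2 = 521, and p = q + 206 = 727.
Check: 521 · 727 = 378767.

521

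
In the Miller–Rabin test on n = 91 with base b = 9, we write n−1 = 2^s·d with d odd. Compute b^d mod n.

1

91 − 1 = 90 = 2^1 · 45, so d = 45.
9^1 ≡ 9 (mod 91)
9^2 ≡ 9^2 = 81 ≡ 81 (mod 91)
9^4 ≡ 81^2 = 6561 ≡ 9 (mod 91)
9^8 ≡ 9^2 = 81 ≡ 81 (mod 91)
9^16 ≡ 81^2 = 6561 ≡ 9 (mod 91)
9^32 ≡ 9^2 = 81 ≡ 81 (mod 91)
45 = 32 + 8 + 4 + 1 in binary powers of 2.
So 9^45 ≡ 81 · 81 · 9 · 9 ≡ 1 (mod 91).
Since 9^d ≡ 1 (mod 91), base 9 does not prove 91 composite.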